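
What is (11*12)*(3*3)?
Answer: 1188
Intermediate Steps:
(11*12)*(3*3) = 132*9 = 1188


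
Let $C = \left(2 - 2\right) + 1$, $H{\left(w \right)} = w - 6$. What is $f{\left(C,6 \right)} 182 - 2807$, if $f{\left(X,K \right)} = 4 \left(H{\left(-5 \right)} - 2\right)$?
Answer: $-12271$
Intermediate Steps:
$H{\left(w \right)} = -6 + w$ ($H{\left(w \right)} = w - 6 = -6 + w$)
$C = 1$ ($C = 0 + 1 = 1$)
$f{\left(X,K \right)} = -52$ ($f{\left(X,K \right)} = 4 \left(\left(-6 - 5\right) - 2\right) = 4 \left(-11 - 2\right) = 4 \left(-13\right) = -52$)
$f{\left(C,6 \right)} 182 - 2807 = \left(-52\right) 182 - 2807 = -9464 - 2807 = -12271$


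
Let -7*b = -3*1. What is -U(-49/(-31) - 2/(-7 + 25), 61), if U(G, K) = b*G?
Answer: -410/651 ≈ -0.62980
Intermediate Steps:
b = 3/7 (b = -(-3)/7 = -⅐*(-3) = 3/7 ≈ 0.42857)
U(G, K) = 3*G/7
-U(-49/(-31) - 2/(-7 + 25), 61) = -3*(-49/(-31) - 2/(-7 + 25))/7 = -3*(-49*(-1/31) - 2/18)/7 = -3*(49/31 - 2*1/18)/7 = -3*(49/31 - ⅑)/7 = -3*410/(7*279) = -1*410/651 = -410/651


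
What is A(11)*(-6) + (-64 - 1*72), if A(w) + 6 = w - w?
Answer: -100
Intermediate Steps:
A(w) = -6 (A(w) = -6 + (w - w) = -6 + 0 = -6)
A(11)*(-6) + (-64 - 1*72) = -6*(-6) + (-64 - 1*72) = 36 + (-64 - 72) = 36 - 136 = -100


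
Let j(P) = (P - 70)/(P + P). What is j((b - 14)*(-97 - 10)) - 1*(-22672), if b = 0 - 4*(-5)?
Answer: 7277890/321 ≈ 22673.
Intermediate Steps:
b = 20 (b = 0 + 20 = 20)
j(P) = (-70 + P)/(2*P) (j(P) = (-70 + P)/((2*P)) = (-70 + P)*(1/(2*P)) = (-70 + P)/(2*P))
j((b - 14)*(-97 - 10)) - 1*(-22672) = (-70 + (20 - 14)*(-97 - 10))/(2*(((20 - 14)*(-97 - 10)))) - 1*(-22672) = (-70 + 6*(-107))/(2*((6*(-107)))) + 22672 = (½)*(-70 - 642)/(-642) + 22672 = (½)*(-1/642)*(-712) + 22672 = 178/321 + 22672 = 7277890/321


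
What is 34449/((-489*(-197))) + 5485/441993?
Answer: 5251534454/14192837223 ≈ 0.37001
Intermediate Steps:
34449/((-489*(-197))) + 5485/441993 = 34449/96333 + 5485*(1/441993) = 34449*(1/96333) + 5485/441993 = 11483/32111 + 5485/441993 = 5251534454/14192837223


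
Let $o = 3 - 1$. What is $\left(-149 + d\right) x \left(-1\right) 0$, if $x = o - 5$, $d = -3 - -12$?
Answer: $0$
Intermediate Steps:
$o = 2$
$d = 9$ ($d = -3 + 12 = 9$)
$x = -3$ ($x = 2 - 5 = -3$)
$\left(-149 + d\right) x \left(-1\right) 0 = \left(-149 + 9\right) \left(-3\right) \left(-1\right) 0 = - 140 \cdot 3 \cdot 0 = \left(-140\right) 0 = 0$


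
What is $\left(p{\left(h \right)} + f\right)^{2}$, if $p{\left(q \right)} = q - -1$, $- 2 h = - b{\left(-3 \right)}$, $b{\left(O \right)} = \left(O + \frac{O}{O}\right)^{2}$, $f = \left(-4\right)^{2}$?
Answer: $361$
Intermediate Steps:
$f = 16$
$b{\left(O \right)} = \left(1 + O\right)^{2}$ ($b{\left(O \right)} = \left(O + 1\right)^{2} = \left(1 + O\right)^{2}$)
$h = 2$ ($h = - \frac{\left(-1\right) \left(1 - 3\right)^{2}}{2} = - \frac{\left(-1\right) \left(-2\right)^{2}}{2} = - \frac{\left(-1\right) 4}{2} = \left(- \frac{1}{2}\right) \left(-4\right) = 2$)
$p{\left(q \right)} = 1 + q$ ($p{\left(q \right)} = q + 1 = 1 + q$)
$\left(p{\left(h \right)} + f\right)^{2} = \left(\left(1 + 2\right) + 16\right)^{2} = \left(3 + 16\right)^{2} = 19^{2} = 361$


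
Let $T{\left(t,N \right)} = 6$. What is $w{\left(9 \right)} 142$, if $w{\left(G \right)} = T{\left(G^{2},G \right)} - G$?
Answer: $-426$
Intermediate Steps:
$w{\left(G \right)} = 6 - G$
$w{\left(9 \right)} 142 = \left(6 - 9\right) 142 = \left(-3\right) 142 = -426$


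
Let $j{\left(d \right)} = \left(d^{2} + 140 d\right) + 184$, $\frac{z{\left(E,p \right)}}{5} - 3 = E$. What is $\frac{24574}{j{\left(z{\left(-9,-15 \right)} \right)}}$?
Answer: $- \frac{12287}{1558} \approx -7.8864$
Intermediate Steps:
$z{\left(E,p \right)} = 15 + 5 E$
$j{\left(d \right)} = 184 + d^{2} + 140 d$
$\frac{24574}{j{\left(z{\left(-9,-15 \right)} \right)}} = \frac{24574}{184 + \left(15 + 5 \left(-9\right)\right)^{2} + 140 \left(15 + 5 \left(-9\right)\right)} = \frac{24574}{184 + \left(15 - 45\right)^{2} + 140 \left(15 - 45\right)} = \frac{24574}{184 + \left(-30\right)^{2} + 140 \left(-30\right)} = \frac{24574}{184 + 900 - 4200} = \frac{24574}{-3116} = 24574 \left(- \frac{1}{3116}\right) = - \frac{12287}{1558}$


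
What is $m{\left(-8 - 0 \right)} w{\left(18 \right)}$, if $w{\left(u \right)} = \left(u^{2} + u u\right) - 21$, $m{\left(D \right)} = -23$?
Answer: $-14421$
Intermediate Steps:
$w{\left(u \right)} = -21 + 2 u^{2}$ ($w{\left(u \right)} = \left(u^{2} + u^{2}\right) - 21 = 2 u^{2} - 21 = -21 + 2 u^{2}$)
$m{\left(-8 - 0 \right)} w{\left(18 \right)} = - 23 \left(-21 + 2 \cdot 18^{2}\right) = - 23 \left(-21 + 2 \cdot 324\right) = - 23 \left(-21 + 648\right) = \left(-23\right) 627 = -14421$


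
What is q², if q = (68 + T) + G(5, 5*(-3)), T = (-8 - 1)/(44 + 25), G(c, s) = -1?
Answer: 2365444/529 ≈ 4471.5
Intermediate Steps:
T = -3/23 (T = -9/69 = -9*1/69 = -3/23 ≈ -0.13043)
q = 1538/23 (q = (68 - 3/23) - 1 = 1561/23 - 1 = 1538/23 ≈ 66.870)
q² = (1538/23)² = 2365444/529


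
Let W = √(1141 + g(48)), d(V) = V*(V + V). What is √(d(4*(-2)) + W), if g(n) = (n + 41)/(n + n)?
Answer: √(18432 + 30*√26310)/12 ≈ 12.720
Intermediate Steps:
g(n) = (41 + n)/(2*n) (g(n) = (41 + n)/((2*n)) = (41 + n)*(1/(2*n)) = (41 + n)/(2*n))
d(V) = 2*V² (d(V) = V*(2*V) = 2*V²)
W = 5*√26310/24 (W = √(1141 + (½)*(41 + 48)/48) = √(1141 + (½)*(1/48)*89) = √(1141 + 89/96) = √(109625/96) = 5*√26310/24 ≈ 33.792)
√(d(4*(-2)) + W) = √(2*(4*(-2))² + 5*√26310/24) = √(2*(-8)² + 5*√26310/24) = √(2*64 + 5*√26310/24) = √(128 + 5*√26310/24)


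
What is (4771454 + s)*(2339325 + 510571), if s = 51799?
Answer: 13745769431688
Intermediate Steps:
(4771454 + s)*(2339325 + 510571) = (4771454 + 51799)*(2339325 + 510571) = 4823253*2849896 = 13745769431688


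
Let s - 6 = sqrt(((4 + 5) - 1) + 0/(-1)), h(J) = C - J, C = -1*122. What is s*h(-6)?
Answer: -696 - 232*sqrt(2) ≈ -1024.1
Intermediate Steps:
C = -122
h(J) = -122 - J
s = 6 + 2*sqrt(2) (s = 6 + sqrt(((4 + 5) - 1) + 0/(-1)) = 6 + sqrt((9 - 1) + 0*(-1)) = 6 + sqrt(8 + 0) = 6 + sqrt(8) = 6 + 2*sqrt(2) ≈ 8.8284)
s*h(-6) = (6 + 2*sqrt(2))*(-122 - 1*(-6)) = (6 + 2*sqrt(2))*(-122 + 6) = (6 + 2*sqrt(2))*(-116) = -696 - 232*sqrt(2)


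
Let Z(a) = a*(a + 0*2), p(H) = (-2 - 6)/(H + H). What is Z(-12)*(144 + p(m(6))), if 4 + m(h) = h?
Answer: 20448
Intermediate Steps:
m(h) = -4 + h
p(H) = -4/H (p(H) = -8*1/(2*H) = -4/H)
Z(a) = a² (Z(a) = a*(a + 0) = a*a = a²)
Z(-12)*(144 + p(m(6))) = (-12)²*(144 - 4/(-4 + 6)) = 144*(144 - 4/2) = 144*(144 - 4*½) = 144*(144 - 2) = 144*142 = 20448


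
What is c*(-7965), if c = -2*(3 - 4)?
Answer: -15930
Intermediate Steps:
c = 2 (c = -2*(-1) = 2)
c*(-7965) = 2*(-7965) = -15930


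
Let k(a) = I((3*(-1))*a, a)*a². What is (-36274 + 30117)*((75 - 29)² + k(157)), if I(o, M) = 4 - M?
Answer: 23206847417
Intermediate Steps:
k(a) = a²*(4 - a) (k(a) = (4 - a)*a² = a²*(4 - a))
(-36274 + 30117)*((75 - 29)² + k(157)) = (-36274 + 30117)*((75 - 29)² + 157²*(4 - 1*157)) = -6157*(46² + 24649*(4 - 157)) = -6157*(2116 + 24649*(-153)) = -6157*(2116 - 3771297) = -6157*(-3769181) = 23206847417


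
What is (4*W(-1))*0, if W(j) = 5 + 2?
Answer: 0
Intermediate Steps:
W(j) = 7
(4*W(-1))*0 = (4*7)*0 = 28*0 = 0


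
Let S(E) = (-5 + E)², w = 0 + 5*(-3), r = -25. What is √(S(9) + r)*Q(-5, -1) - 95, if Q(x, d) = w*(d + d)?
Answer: -95 + 90*I ≈ -95.0 + 90.0*I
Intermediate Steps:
w = -15 (w = 0 - 15 = -15)
Q(x, d) = -30*d (Q(x, d) = -15*(d + d) = -30*d)
√(S(9) + r)*Q(-5, -1) - 95 = √((-5 + 9)² - 25)*(-30*(-1)) - 95 = √(4² - 25)*30 - 95 = √(16 - 25)*30 - 95 = √(-9)*30 - 95 = (3*I)*30 - 95 = 90*I - 95 = -95 + 90*I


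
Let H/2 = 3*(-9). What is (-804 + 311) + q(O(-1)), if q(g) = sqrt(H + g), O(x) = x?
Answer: -493 + I*sqrt(55) ≈ -493.0 + 7.4162*I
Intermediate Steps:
H = -54 (H = 2*(3*(-9)) = 2*(-27) = -54)
q(g) = sqrt(-54 + g)
(-804 + 311) + q(O(-1)) = (-804 + 311) + sqrt(-54 - 1) = -493 + sqrt(-55) = -493 + I*sqrt(55)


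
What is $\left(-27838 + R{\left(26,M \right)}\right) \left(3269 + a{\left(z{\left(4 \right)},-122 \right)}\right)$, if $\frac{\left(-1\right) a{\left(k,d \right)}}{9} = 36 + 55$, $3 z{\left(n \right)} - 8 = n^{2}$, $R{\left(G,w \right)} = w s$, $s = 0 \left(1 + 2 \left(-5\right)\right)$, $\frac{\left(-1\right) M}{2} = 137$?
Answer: $-68203100$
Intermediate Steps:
$M = -274$ ($M = \left(-2\right) 137 = -274$)
$s = 0$ ($s = 0 \left(1 - 10\right) = 0 \left(-9\right) = 0$)
$R{\left(G,w \right)} = 0$ ($R{\left(G,w \right)} = w 0 = 0$)
$z{\left(n \right)} = \frac{8}{3} + \frac{n^{2}}{3}$
$a{\left(k,d \right)} = -819$ ($a{\left(k,d \right)} = - 9 \left(36 + 55\right) = \left(-9\right) 91 = -819$)
$\left(-27838 + R{\left(26,M \right)}\right) \left(3269 + a{\left(z{\left(4 \right)},-122 \right)}\right) = \left(-27838 + 0\right) \left(3269 - 819\right) = \left(-27838\right) 2450 = -68203100$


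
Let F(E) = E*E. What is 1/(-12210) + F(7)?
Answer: 598289/12210 ≈ 49.000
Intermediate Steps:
F(E) = E**2
1/(-12210) + F(7) = 1/(-12210) + 7**2 = -1/12210 + 49 = 598289/12210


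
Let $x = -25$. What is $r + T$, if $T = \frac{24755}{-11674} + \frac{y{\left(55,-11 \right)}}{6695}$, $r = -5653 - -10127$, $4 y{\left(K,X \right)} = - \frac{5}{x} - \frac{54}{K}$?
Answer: $\frac{2957397425343}{661332100} \approx 4471.9$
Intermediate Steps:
$y{\left(K,X \right)} = \frac{1}{20} - \frac{27}{2 K}$ ($y{\left(K,X \right)} = \frac{- \frac{5}{-25} - \frac{54}{K}}{4} = \frac{\left(-5\right) \left(- \frac{1}{25}\right) - \frac{54}{K}}{4} = \frac{\frac{1}{5} - \frac{54}{K}}{4} = \frac{1}{20} - \frac{27}{2 K}$)
$r = 4474$ ($r = -5653 + 10127 = 4474$)
$T = - \frac{1402390057}{661332100}$ ($T = \frac{24755}{-11674} + \frac{\frac{1}{20} \cdot \frac{1}{55} \left(-270 + 55\right)}{6695} = 24755 \left(- \frac{1}{11674}\right) + \frac{1}{20} \cdot \frac{1}{55} \left(-215\right) \frac{1}{6695} = - \frac{24755}{11674} - \frac{43}{1472900} = - \frac{1402390057}{661332100} \approx -2.1206$)
$r + T = 4474 - \frac{1402390057}{661332100} = \frac{2957397425343}{661332100}$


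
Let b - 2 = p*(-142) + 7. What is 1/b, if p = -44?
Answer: 1/6257 ≈ 0.00015982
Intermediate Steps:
b = 6257 (b = 2 + (-44*(-142) + 7) = 2 + (6248 + 7) = 2 + 6255 = 6257)
1/b = 1/6257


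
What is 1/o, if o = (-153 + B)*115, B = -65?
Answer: -1/25070 ≈ -3.9888e-5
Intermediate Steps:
o = -25070 (o = (-153 - 65)*115 = -218*115 = -25070)
1/o = 1/(-25070) = -1/25070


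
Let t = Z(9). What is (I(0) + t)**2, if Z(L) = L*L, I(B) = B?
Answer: 6561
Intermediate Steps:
Z(L) = L**2
t = 81 (t = 9**2 = 81)
(I(0) + t)**2 = (0 + 81)**2 = 81**2 = 6561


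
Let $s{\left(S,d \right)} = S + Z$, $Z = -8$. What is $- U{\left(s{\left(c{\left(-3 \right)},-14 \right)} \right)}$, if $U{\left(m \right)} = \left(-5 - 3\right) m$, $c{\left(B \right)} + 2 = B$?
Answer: $-104$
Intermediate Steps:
$c{\left(B \right)} = -2 + B$
$s{\left(S,d \right)} = -8 + S$ ($s{\left(S,d \right)} = S - 8 = -8 + S$)
$U{\left(m \right)} = - 8 m$
$- U{\left(s{\left(c{\left(-3 \right)},-14 \right)} \right)} = - \left(-8\right) \left(-8 - 5\right) = - \left(-8\right) \left(-13\right) = \left(-1\right) 104 = -104$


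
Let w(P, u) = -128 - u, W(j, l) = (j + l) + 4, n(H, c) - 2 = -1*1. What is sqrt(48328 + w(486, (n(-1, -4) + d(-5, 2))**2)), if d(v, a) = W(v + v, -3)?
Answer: 2*sqrt(12034) ≈ 219.40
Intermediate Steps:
n(H, c) = 1 (n(H, c) = 2 - 1*1 = 2 - 1 = 1)
W(j, l) = 4 + j + l
d(v, a) = 1 + 2*v (d(v, a) = 4 + (v + v) - 3 = 4 + 2*v - 3 = 1 + 2*v)
sqrt(48328 + w(486, (n(-1, -4) + d(-5, 2))**2)) = sqrt(48328 + (-128 - (1 + (1 + 2*(-5)))**2)) = sqrt(48328 + (-128 - (1 + (1 - 10))**2)) = sqrt(48328 + (-128 - (1 - 9)**2)) = sqrt(48328 + (-128 - 1*(-8)**2)) = sqrt(48328 + (-128 - 1*64)) = sqrt(48328 + (-128 - 64)) = sqrt(48328 - 192) = sqrt(48136) = 2*sqrt(12034)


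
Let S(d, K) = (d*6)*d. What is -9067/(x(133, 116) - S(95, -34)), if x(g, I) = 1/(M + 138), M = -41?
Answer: 879499/5252549 ≈ 0.16744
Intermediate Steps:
S(d, K) = 6*d² (S(d, K) = (6*d)*d = 6*d²)
x(g, I) = 1/97 (x(g, I) = 1/(-41 + 138) = 1/97)
-9067/(x(133, 116) - S(95, -34)) = -9067/(1/97 - 6*95²) = -9067/(1/97 - 6*9025) = -9067/(1/97 - 1*54150) = -9067/(1/97 - 54150) = -9067/(-5252549/97) = -9067*(-97/5252549) = 879499/5252549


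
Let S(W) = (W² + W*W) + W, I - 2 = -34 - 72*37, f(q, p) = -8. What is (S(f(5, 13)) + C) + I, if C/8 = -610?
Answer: -7456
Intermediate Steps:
C = -4880 (C = 8*(-610) = -4880)
I = -2696 (I = 2 + (-34 - 72*37) = 2 + (-34 - 2664) = 2 - 2698 = -2696)
S(W) = W + 2*W² (S(W) = (W² + W²) + W = 2*W² + W = W + 2*W²)
(S(f(5, 13)) + C) + I = (-8*(1 + 2*(-8)) - 4880) - 2696 = (-8*(1 - 16) - 4880) - 2696 = (-8*(-15) - 4880) - 2696 = (120 - 4880) - 2696 = -4760 - 2696 = -7456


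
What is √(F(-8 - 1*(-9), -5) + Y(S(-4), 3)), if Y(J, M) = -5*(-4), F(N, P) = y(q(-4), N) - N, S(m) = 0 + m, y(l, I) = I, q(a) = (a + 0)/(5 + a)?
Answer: 2*√5 ≈ 4.4721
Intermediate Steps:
q(a) = a/(5 + a)
S(m) = m
F(N, P) = 0 (F(N, P) = N - N = 0)
Y(J, M) = 20
√(F(-8 - 1*(-9), -5) + Y(S(-4), 3)) = √(0 + 20) = √20 = 2*√5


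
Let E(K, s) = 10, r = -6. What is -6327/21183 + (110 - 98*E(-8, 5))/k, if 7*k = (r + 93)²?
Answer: -677753/614307 ≈ -1.1033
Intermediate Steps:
k = 7569/7 (k = (-6 + 93)²/7 = (⅐)*87² = (⅐)*7569 = 7569/7 ≈ 1081.3)
-6327/21183 + (110 - 98*E(-8, 5))/k = -6327/21183 + (110 - 98*10)/(7569/7) = -6327*1/21183 + (110 - 980)*(7/7569) = -2109/7061 - 870*7/7569 = -2109/7061 - 70/87 = -677753/614307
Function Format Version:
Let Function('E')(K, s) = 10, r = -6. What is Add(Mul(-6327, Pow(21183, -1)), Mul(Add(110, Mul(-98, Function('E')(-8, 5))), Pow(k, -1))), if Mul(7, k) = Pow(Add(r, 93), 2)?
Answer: Rational(-677753, 614307) ≈ -1.1033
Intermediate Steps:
k = Rational(7569, 7) (k = Mul(Rational(1, 7), Pow(Add(-6, 93), 2)) = Mul(Rational(1, 7), Pow(87, 2)) = Mul(Rational(1, 7), 7569) = Rational(7569, 7) ≈ 1081.3)
Add(Mul(-6327, Pow(21183, -1)), Mul(Add(110, Mul(-98, Function('E')(-8, 5))), Pow(k, -1))) = Add(Mul(-6327, Pow(21183, -1)), Mul(Add(110, Mul(-98, 10)), Pow(Rational(7569, 7), -1))) = Add(Mul(-6327, Rational(1, 21183)), Mul(Add(110, -980), Rational(7, 7569))) = Add(Rational(-2109, 7061), Mul(-870, Rational(7, 7569))) = Add(Rational(-2109, 7061), Rational(-70, 87)) = Rational(-677753, 614307)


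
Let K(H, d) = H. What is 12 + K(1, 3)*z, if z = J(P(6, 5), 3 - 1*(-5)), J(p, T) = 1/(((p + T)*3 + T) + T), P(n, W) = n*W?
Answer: 1561/130 ≈ 12.008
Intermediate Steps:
P(n, W) = W*n
J(p, T) = 1/(3*p + 5*T) (J(p, T) = 1/(((T + p)*3 + T) + T) = 1/(((3*T + 3*p) + T) + T) = 1/((3*p + 4*T) + T) = 1/(3*p + 5*T))
z = 1/130 (z = 1/(3*(5*6) + 5*(3 - 1*(-5))) = 1/(3*30 + 5*(3 + 5)) = 1/(90 + 5*8) = 1/(90 + 40) = 1/130 ≈ 0.0076923)
12 + K(1, 3)*z = 12 + 1*(1/130) = 12 + 1/130 = 1561/130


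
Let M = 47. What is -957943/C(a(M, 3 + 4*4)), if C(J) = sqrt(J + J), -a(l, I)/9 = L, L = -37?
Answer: -957943*sqrt(74)/222 ≈ -37120.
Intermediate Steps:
a(l, I) = 333 (a(l, I) = -9*(-37) = 333)
C(J) = sqrt(2)*sqrt(J) (C(J) = sqrt(2*J) = sqrt(2)*sqrt(J))
-957943/C(a(M, 3 + 4*4)) = -957943*sqrt(74)/222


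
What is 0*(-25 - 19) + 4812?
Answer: 4812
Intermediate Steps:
0*(-25 - 19) + 4812 = 0*(-44) + 4812 = 0 + 4812 = 4812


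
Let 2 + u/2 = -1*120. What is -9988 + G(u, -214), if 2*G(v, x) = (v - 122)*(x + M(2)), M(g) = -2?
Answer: 29540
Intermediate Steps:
u = -244 (u = -4 + 2*(-1*120) = -4 + 2*(-120) = -4 - 240 = -244)
G(v, x) = (-122 + v)*(-2 + x)/2 (G(v, x) = ((v - 122)*(x - 2))/2 = ((-122 + v)*(-2 + x))/2 = (-122 + v)*(-2 + x)/2)
-9988 + G(u, -214) = -9988 + (122 - 1*(-244) - 61*(-214) + (½)*(-244)*(-214)) = -9988 + (122 + 244 + 13054 + 26108) = -9988 + 39528 = 29540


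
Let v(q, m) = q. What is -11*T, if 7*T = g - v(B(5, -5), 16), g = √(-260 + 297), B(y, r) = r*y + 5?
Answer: -220/7 - 11*√37/7 ≈ -40.987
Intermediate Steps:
B(y, r) = 5 + r*y
g = √37 ≈ 6.0828
T = 20/7 + √37/7 (T = (√37 - (5 - 5*5))/7 = (√37 - (5 - 25))/7 = (√37 - 1*(-20))/7 = (√37 + 20)/7 = (20 + √37)/7 = 20/7 + √37/7 ≈ 3.7261)
-11*T = -11*(20/7 + √37/7) = -220/7 - 11*√37/7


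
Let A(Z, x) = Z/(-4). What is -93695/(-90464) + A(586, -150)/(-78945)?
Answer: 7410004751/7141680480 ≈ 1.0376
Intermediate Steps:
A(Z, x) = -Z/4 (A(Z, x) = Z*(-¼) = -Z/4)
-93695/(-90464) + A(586, -150)/(-78945) = -93695/(-90464) - ¼*586/(-78945) = -93695*(-1/90464) - 293/2*(-1/78945) = 93695/90464 + 293/157890 = 7410004751/7141680480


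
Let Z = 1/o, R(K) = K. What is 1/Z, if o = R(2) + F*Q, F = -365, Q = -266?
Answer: 97092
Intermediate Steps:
o = 97092 (o = 2 - 365*(-266) = 2 + 97090 = 97092)
Z = 1/97092 ≈ 1.0300e-5
1/Z = 1/(1/97092) = 97092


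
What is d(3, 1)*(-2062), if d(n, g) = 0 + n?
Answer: -6186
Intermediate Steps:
d(n, g) = n
d(3, 1)*(-2062) = 3*(-2062) = -6186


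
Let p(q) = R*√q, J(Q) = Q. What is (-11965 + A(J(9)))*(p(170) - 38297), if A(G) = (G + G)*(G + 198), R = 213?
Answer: 315528983 - 1754907*√170 ≈ 2.9265e+8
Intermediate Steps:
p(q) = 213*√q
A(G) = 2*G*(198 + G) (A(G) = (2*G)*(198 + G) = 2*G*(198 + G))
(-11965 + A(J(9)))*(p(170) - 38297) = (-11965 + 2*9*(198 + 9))*(213*√170 - 38297) = (-11965 + 2*9*207)*(-38297 + 213*√170) = (-11965 + 3726)*(-38297 + 213*√170) = -8239*(-38297 + 213*√170) = 315528983 - 1754907*√170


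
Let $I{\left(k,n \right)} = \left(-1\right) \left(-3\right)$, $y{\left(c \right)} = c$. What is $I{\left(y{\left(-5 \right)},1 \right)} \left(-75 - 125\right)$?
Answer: $-600$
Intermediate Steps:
$I{\left(k,n \right)} = 3$
$I{\left(y{\left(-5 \right)},1 \right)} \left(-75 - 125\right) = 3 \left(-75 - 125\right) = 3 \left(-200\right) = -600$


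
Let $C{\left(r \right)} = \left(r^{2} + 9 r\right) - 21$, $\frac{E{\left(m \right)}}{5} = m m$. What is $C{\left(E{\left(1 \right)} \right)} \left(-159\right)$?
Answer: $-7791$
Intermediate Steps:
$E{\left(m \right)} = 5 m^{2}$ ($E{\left(m \right)} = 5 m m = 5 m^{2}$)
$C{\left(r \right)} = -21 + r^{2} + 9 r$
$C{\left(E{\left(1 \right)} \right)} \left(-159\right) = \left(-21 + \left(5 \cdot 1^{2}\right)^{2} + 9 \cdot 5 \cdot 1^{2}\right) \left(-159\right) = \left(-21 + \left(5 \cdot 1\right)^{2} + 9 \cdot 5 \cdot 1\right) \left(-159\right) = \left(-21 + 5^{2} + 9 \cdot 5\right) \left(-159\right) = \left(-21 + 25 + 45\right) \left(-159\right) = 49 \left(-159\right) = -7791$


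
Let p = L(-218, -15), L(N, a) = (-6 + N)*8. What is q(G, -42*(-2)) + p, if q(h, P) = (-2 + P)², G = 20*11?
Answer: 4932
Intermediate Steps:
L(N, a) = -48 + 8*N
G = 220
p = -1792 (p = -48 + 8*(-218) = -48 - 1744 = -1792)
q(G, -42*(-2)) + p = (-2 - 42*(-2))² - 1792 = (-2 + 84)² - 1792 = 82² - 1792 = 6724 - 1792 = 4932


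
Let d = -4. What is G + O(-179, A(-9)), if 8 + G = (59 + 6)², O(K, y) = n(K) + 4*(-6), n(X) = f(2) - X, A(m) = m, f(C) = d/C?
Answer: 4370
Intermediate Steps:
f(C) = -4/C
n(X) = -2 - X (n(X) = -4/2 - X = -4*½ - X = -2 - X)
O(K, y) = -26 - K (O(K, y) = (-2 - K) + 4*(-6) = (-2 - K) - 24 = -26 - K)
G = 4217 (G = -8 + (59 + 6)² = -8 + 65² = -8 + 4225 = 4217)
G + O(-179, A(-9)) = 4217 + (-26 - 1*(-179)) = 4217 + (-26 + 179) = 4217 + 153 = 4370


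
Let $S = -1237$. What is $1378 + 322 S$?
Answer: $-396936$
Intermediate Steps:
$1378 + 322 S = 1378 + 322 \left(-1237\right) = 1378 - 398314 = -396936$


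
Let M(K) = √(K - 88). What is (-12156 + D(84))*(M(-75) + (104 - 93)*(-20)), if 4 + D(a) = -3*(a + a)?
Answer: 2786080 - 12664*I*√163 ≈ 2.7861e+6 - 1.6168e+5*I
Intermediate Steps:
M(K) = √(-88 + K)
D(a) = -4 - 6*a (D(a) = -4 - 3*(a + a) = -4 - 6*a)
(-12156 + D(84))*(M(-75) + (104 - 93)*(-20)) = (-12156 + (-4 - 6*84))*(√(-88 - 75) + (104 - 93)*(-20)) = (-12156 + (-4 - 504))*(√(-163) + 11*(-20)) = (-12156 - 508)*(I*√163 - 220) = -12664*(-220 + I*√163) = 2786080 - 12664*I*√163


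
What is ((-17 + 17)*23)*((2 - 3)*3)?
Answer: 0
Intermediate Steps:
((-17 + 17)*23)*((2 - 3)*3) = (0*23)*(-1*3) = 0*(-3) = 0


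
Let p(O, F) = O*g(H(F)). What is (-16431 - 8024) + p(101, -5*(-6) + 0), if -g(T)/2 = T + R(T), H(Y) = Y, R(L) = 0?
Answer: -30515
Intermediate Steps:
g(T) = -2*T (g(T) = -2*(T + 0) = -2*T)
p(O, F) = -2*F*O (p(O, F) = O*(-2*F) = -2*F*O)
(-16431 - 8024) + p(101, -5*(-6) + 0) = (-16431 - 8024) - 2*(-5*(-6) + 0)*101 = -24455 - 2*(30 + 0)*101 = -24455 - 2*30*101 = -24455 - 6060 = -30515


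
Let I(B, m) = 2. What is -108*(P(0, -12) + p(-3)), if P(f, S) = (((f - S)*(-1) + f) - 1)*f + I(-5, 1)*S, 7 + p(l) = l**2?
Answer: 2376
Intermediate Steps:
p(l) = -7 + l**2
P(f, S) = 2*S + f*(-1 + S) (P(f, S) = (((f - S)*(-1) + f) - 1)*f + 2*S = (((S - f) + f) - 1)*f + 2*S = (S - 1)*f + 2*S = (-1 + S)*f + 2*S = f*(-1 + S) + 2*S = 2*S + f*(-1 + S))
-108*(P(0, -12) + p(-3)) = -108*((-1*0 + 2*(-12) - 12*0) + (-7 + (-3)**2)) = -108*((0 - 24 + 0) + (-7 + 9)) = -108*(-24 + 2) = -108*(-22) = 2376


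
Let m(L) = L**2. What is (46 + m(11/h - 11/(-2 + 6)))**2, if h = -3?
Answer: 157577809/20736 ≈ 7599.2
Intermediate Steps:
(46 + m(11/h - 11/(-2 + 6)))**2 = (46 + (11/(-3) - 11/(-2 + 6))**2)**2 = (46 + (11*(-1/3) - 11/4)**2)**2 = (46 + (-11/3 - 11*1/4)**2)**2 = (46 + (-11/3 - 11/4)**2)**2 = (46 + (-77/12)**2)**2 = (46 + 5929/144)**2 = (12553/144)**2 = 157577809/20736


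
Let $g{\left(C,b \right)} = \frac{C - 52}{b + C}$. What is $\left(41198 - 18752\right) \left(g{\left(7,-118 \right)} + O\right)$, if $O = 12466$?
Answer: $\frac{10353374622}{37} \approx 2.7982 \cdot 10^{8}$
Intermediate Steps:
$g{\left(C,b \right)} = \frac{-52 + C}{C + b}$
$\left(41198 - 18752\right) \left(g{\left(7,-118 \right)} + O\right) = \left(41198 - 18752\right) \left(\frac{-52 + 7}{7 - 118} + 12466\right) = 22446 \left(\frac{1}{-111} \left(-45\right) + 12466\right) = 22446 \left(\left(- \frac{1}{111}\right) \left(-45\right) + 12466\right) = 22446 \left(\frac{15}{37} + 12466\right) = 22446 \cdot \frac{461257}{37} = \frac{10353374622}{37}$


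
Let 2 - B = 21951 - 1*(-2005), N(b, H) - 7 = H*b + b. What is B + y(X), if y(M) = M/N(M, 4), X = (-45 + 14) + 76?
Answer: -5557283/232 ≈ -23954.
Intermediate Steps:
N(b, H) = 7 + b + H*b (N(b, H) = 7 + (H*b + b) = 7 + (b + H*b) = 7 + b + H*b)
B = -23954 (B = 2 - (21951 - 1*(-2005)) = 2 - (21951 + 2005) = 2 - 1*23956 = 2 - 23956 = -23954)
X = 45 (X = -31 + 76 = 45)
y(M) = M/(7 + 5*M) (y(M) = M/(7 + M + 4*M) = M/(7 + 5*M))
B + y(X) = -23954 + 45/(7 + 5*45) = -23954 + 45/(7 + 225) = -23954 + 45/232 = -5557283/232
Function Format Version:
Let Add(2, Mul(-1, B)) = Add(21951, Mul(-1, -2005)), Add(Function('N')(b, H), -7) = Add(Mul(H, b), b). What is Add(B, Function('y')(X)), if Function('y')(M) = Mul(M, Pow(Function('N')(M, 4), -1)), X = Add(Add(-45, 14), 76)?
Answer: Rational(-5557283, 232) ≈ -23954.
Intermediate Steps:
Function('N')(b, H) = Add(7, b, Mul(H, b)) (Function('N')(b, H) = Add(7, Add(Mul(H, b), b)) = Add(7, Add(b, Mul(H, b))) = Add(7, b, Mul(H, b)))
B = -23954 (B = Add(2, Mul(-1, Add(21951, Mul(-1, -2005)))) = Add(2, Mul(-1, Add(21951, 2005))) = Add(2, Mul(-1, 23956)) = Add(2, -23956) = -23954)
X = 45 (X = Add(-31, 76) = 45)
Function('y')(M) = Mul(M, Pow(Add(7, Mul(5, M)), -1)) (Function('y')(M) = Mul(M, Pow(Add(7, M, Mul(4, M)), -1)) = Mul(M, Pow(Add(7, Mul(5, M)), -1)))
Add(B, Function('y')(X)) = Add(-23954, Mul(45, Pow(Add(7, Mul(5, 45)), -1))) = Add(-23954, Mul(45, Pow(Add(7, 225), -1))) = Add(-23954, Mul(45, Pow(232, -1))) = Add(-23954, Mul(45, Rational(1, 232))) = Add(-23954, Rational(45, 232)) = Rational(-5557283, 232)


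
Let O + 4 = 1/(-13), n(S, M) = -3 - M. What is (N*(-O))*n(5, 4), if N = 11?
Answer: -4081/13 ≈ -313.92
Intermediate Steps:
O = -53/13 (O = -4 + 1/(-13) = -4 - 1/13 = -53/13 ≈ -4.0769)
(N*(-O))*n(5, 4) = (11*(-1*(-53/13)))*(-3 - 1*4) = (11*(53/13))*(-3 - 4) = (583/13)*(-7) = -4081/13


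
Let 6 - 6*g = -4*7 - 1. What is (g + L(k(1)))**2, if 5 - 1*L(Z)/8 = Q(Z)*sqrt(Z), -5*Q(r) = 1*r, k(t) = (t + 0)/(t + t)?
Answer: 1890913/900 + 110*sqrt(2)/3 ≈ 2152.9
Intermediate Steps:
k(t) = 1/2 (k(t) = t/((2*t)) = t*(1/(2*t)) = 1/2)
Q(r) = -r/5
L(Z) = 40 + 8*Z**(3/2)/5 (L(Z) = 40 - 8*(-Z/5)*sqrt(Z) = 40 - (-8)*Z**(3/2)/5 = 40 + 8*Z**(3/2)/5)
g = 35/6 (g = 1 - (-4*7 - 1)/6 = 1 - (-28 - 1)/6 = 1 - 1/6*(-29) = 1 + 29/6 = 35/6 ≈ 5.8333)
(g + L(k(1)))**2 = (35/6 + (40 + 8*(1/2)**(3/2)/5))**2 = (35/6 + (40 + 8*(sqrt(2)/4)/5))**2 = (35/6 + (40 + 2*sqrt(2)/5))**2 = (275/6 + 2*sqrt(2)/5)**2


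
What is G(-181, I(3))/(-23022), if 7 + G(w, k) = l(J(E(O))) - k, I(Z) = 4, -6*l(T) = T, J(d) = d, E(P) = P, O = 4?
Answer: 35/69066 ≈ 0.00050676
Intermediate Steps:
l(T) = -T/6
G(w, k) = -23/3 - k (G(w, k) = -7 + (-⅙*4 - k) = -7 + (-⅔ - k) = -23/3 - k)
G(-181, I(3))/(-23022) = (-23/3 - 1*4)/(-23022) = (-23/3 - 4)*(-1/23022) = -35/3*(-1/23022) = 35/69066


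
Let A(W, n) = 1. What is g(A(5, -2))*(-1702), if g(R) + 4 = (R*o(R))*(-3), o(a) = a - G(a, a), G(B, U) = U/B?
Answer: 6808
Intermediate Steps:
o(a) = -1 + a (o(a) = a - a/a = a - 1*1 = a - 1 = -1 + a)
g(R) = -4 - 3*R*(-1 + R) (g(R) = -4 + (R*(-1 + R))*(-3) = -4 - 3*R*(-1 + R))
g(A(5, -2))*(-1702) = (-4 - 3*1*(-1 + 1))*(-1702) = (-4 - 3*1*0)*(-1702) = (-4 + 0)*(-1702) = -4*(-1702) = 6808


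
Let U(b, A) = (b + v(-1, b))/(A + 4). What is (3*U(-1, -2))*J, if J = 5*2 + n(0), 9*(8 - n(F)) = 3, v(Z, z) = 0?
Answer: -53/2 ≈ -26.500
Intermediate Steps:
n(F) = 23/3 (n(F) = 8 - 1/9*3 = 8 - 1/3 = 23/3)
U(b, A) = b/(4 + A) (U(b, A) = (b + 0)/(A + 4) = b/(4 + A))
J = 53/3 (J = 5*2 + 23/3 = 10 + 23/3 = 53/3 ≈ 17.667)
(3*U(-1, -2))*J = (3*(-1/(4 - 2)))*(53/3) = (3*(-1/2))*(53/3) = -3/2*53/3 = -53/2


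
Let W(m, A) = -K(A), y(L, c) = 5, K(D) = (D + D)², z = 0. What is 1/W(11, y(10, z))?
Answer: -1/100 ≈ -0.010000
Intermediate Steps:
K(D) = 4*D² (K(D) = (2*D)² = 4*D²)
W(m, A) = -4*A²
1/W(11, y(10, z)) = 1/(-4*5²) = 1/(-4*25) = 1/(-100) = -1/100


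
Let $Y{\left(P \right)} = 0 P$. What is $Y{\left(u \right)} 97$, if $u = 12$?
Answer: $0$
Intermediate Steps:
$Y{\left(P \right)} = 0$
$Y{\left(u \right)} 97 = 0 \cdot 97 = 0$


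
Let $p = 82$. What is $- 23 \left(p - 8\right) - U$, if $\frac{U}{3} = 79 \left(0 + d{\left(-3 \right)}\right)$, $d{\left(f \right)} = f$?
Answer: $-991$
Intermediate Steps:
$U = -711$ ($U = 3 \cdot 79 \left(0 - 3\right) = 3 \cdot 79 \left(-3\right) = 3 \left(-237\right) = -711$)
$- 23 \left(p - 8\right) - U = - 23 \left(82 - 8\right) - -711 = \left(-23\right) 74 + 711 = -1702 + 711 = -991$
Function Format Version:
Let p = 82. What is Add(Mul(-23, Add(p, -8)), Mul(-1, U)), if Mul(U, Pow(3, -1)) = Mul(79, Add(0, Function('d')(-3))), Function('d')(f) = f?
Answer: -991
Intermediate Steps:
U = -711 (U = Mul(3, Mul(79, Add(0, -3))) = Mul(3, Mul(79, -3)) = Mul(3, -237) = -711)
Add(Mul(-23, Add(p, -8)), Mul(-1, U)) = Add(Mul(-23, Add(82, -8)), Mul(-1, -711)) = Add(Mul(-23, 74), 711) = Add(-1702, 711) = -991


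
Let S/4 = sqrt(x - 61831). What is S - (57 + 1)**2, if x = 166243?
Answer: -3364 + 8*sqrt(26103) ≈ -2071.5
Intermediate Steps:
S = 8*sqrt(26103) (S = 4*sqrt(166243 - 61831) = 4*sqrt(104412) = 4*(2*sqrt(26103)) = 8*sqrt(26103) ≈ 1292.5)
S - (57 + 1)**2 = 8*sqrt(26103) - (57 + 1)**2 = 8*sqrt(26103) - 1*58**2 = 8*sqrt(26103) - 1*3364 = 8*sqrt(26103) - 3364 = -3364 + 8*sqrt(26103)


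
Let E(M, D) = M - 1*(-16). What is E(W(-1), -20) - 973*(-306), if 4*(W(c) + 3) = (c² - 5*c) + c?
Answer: 1191009/4 ≈ 2.9775e+5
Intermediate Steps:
W(c) = -3 - c + c²/4 (W(c) = -3 + ((c² - 5*c) + c)/4 = -3 + (c² - 4*c)/4 = -3 + (-c + c²/4) = -3 - c + c²/4)
E(M, D) = 16 + M (E(M, D) = M + 16 = 16 + M)
E(W(-1), -20) - 973*(-306) = (16 + (-3 - 1*(-1) + (¼)*(-1)²)) - 973*(-306) = (16 + (-3 + 1 + (¼)*1)) + 297738 = (16 + (-3 + 1 + ¼)) + 297738 = (16 - 7/4) + 297738 = 57/4 + 297738 = 1191009/4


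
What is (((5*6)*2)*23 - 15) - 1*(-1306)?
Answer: 2671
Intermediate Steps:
(((5*6)*2)*23 - 15) - 1*(-1306) = ((30*2)*23 - 15) + 1306 = (60*23 - 15) + 1306 = (1380 - 15) + 1306 = 1365 + 1306 = 2671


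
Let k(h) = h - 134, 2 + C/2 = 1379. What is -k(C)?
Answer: -2620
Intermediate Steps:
C = 2754 (C = -4 + 2*1379 = -4 + 2758 = 2754)
k(h) = -134 + h
-k(C) = -(-134 + 2754) = -1*2620 = -2620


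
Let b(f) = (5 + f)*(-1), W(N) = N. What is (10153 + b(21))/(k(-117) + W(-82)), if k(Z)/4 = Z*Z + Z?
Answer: 10127/54206 ≈ 0.18682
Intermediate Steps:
k(Z) = 4*Z + 4*Z² (k(Z) = 4*(Z*Z + Z) = 4*(Z² + Z) = 4*(Z + Z²) = 4*Z + 4*Z²)
b(f) = -5 - f
(10153 + b(21))/(k(-117) + W(-82)) = (10153 + (-5 - 1*21))/(4*(-117)*(1 - 117) - 82) = (10153 + (-5 - 21))/(4*(-117)*(-116) - 82) = (10153 - 26)/(54288 - 82) = 10127/54206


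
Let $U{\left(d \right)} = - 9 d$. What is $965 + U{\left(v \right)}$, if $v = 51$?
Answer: $506$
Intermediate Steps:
$965 + U{\left(v \right)} = 965 - 459 = 506$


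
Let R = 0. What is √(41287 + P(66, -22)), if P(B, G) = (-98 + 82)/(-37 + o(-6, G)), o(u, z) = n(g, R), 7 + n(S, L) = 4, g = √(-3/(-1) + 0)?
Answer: 7*√21065/5 ≈ 203.19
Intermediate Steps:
g = √3 (g = √(-3*(-1) + 0) = √(3 + 0) = √3 ≈ 1.7320)
n(S, L) = -3 (n(S, L) = -7 + 4 = -3)
o(u, z) = -3
P(B, G) = ⅖ (P(B, G) = (-98 + 82)/(-37 - 3) = -16/(-40) = -16*(-1/40) = ⅖)
√(41287 + P(66, -22)) = √(41287 + ⅖) = √(206437/5) = 7*√21065/5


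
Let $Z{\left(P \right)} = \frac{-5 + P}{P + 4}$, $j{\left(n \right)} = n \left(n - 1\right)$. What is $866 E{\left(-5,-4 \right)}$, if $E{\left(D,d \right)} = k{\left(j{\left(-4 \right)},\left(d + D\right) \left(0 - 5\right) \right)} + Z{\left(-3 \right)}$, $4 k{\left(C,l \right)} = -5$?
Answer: $- \frac{16021}{2} \approx -8010.5$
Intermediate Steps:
$j{\left(n \right)} = n \left(-1 + n\right)$
$k{\left(C,l \right)} = - \frac{5}{4}$ ($k{\left(C,l \right)} = \frac{1}{4} \left(-5\right) = - \frac{5}{4}$)
$Z{\left(P \right)} = \frac{-5 + P}{4 + P}$
$E{\left(D,d \right)} = - \frac{37}{4}$ ($E{\left(D,d \right)} = - \frac{5}{4} + \frac{-5 - 3}{4 - 3} = - \frac{5}{4} + 1^{-1} \left(-8\right) = - \frac{5}{4} + 1 \left(-8\right) = - \frac{5}{4} - 8 = - \frac{37}{4}$)
$866 E{\left(-5,-4 \right)} = 866 \left(- \frac{37}{4}\right) = - \frac{16021}{2}$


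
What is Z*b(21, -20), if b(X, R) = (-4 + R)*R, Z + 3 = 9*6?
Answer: 24480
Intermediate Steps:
Z = 51 (Z = -3 + 9*6 = -3 + 54 = 51)
b(X, R) = R*(-4 + R)
Z*b(21, -20) = 51*(-20*(-4 - 20)) = 51*(-20*(-24)) = 51*480 = 24480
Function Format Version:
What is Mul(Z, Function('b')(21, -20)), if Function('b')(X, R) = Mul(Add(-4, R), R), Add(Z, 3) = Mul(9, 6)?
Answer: 24480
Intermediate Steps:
Z = 51 (Z = Add(-3, Mul(9, 6)) = Add(-3, 54) = 51)
Function('b')(X, R) = Mul(R, Add(-4, R))
Mul(Z, Function('b')(21, -20)) = Mul(51, Mul(-20, Add(-4, -20))) = Mul(51, Mul(-20, -24)) = Mul(51, 480) = 24480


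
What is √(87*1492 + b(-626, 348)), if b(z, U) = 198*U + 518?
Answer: √199226 ≈ 446.35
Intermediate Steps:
b(z, U) = 518 + 198*U
√(87*1492 + b(-626, 348)) = √(87*1492 + (518 + 198*348)) = √(129804 + (518 + 68904)) = √(129804 + 69422) = √199226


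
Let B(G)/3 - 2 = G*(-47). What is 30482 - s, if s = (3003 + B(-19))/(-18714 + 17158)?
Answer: 11858920/389 ≈ 30486.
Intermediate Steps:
B(G) = 6 - 141*G (B(G) = 6 + 3*(G*(-47)) = 6 + 3*(-47*G) = 6 - 141*G)
s = -1422/389 (s = (3003 + (6 - 141*(-19)))/(-18714 + 17158) = (3003 + (6 + 2679))/(-1556) = (3003 + 2685)*(-1/1556) = 5688*(-1/1556) = -1422/389 ≈ -3.6555)
30482 - s = 30482 - 1*(-1422/389) = 30482 + 1422/389 = 11858920/389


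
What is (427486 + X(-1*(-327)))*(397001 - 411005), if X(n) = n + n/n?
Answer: -5991107256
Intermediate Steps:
X(n) = 1 + n (X(n) = n + 1 = 1 + n)
(427486 + X(-1*(-327)))*(397001 - 411005) = (427486 + (1 - 1*(-327)))*(397001 - 411005) = (427486 + (1 + 327))*(-14004) = (427486 + 328)*(-14004) = 427814*(-14004) = -5991107256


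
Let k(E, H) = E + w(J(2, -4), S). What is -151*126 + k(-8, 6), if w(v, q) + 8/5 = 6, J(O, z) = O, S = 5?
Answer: -95148/5 ≈ -19030.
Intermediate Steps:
w(v, q) = 22/5 (w(v, q) = -8/5 + 6 = 22/5)
k(E, H) = 22/5 + E (k(E, H) = E + 22/5 = 22/5 + E)
-151*126 + k(-8, 6) = -151*126 + (22/5 - 8) = -19026 - 18/5 = -95148/5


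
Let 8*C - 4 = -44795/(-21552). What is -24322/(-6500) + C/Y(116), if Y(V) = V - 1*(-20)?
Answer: 142791946243/38103936000 ≈ 3.7474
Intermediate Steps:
Y(V) = 20 + V (Y(V) = V + 20 = 20 + V)
C = 131003/172416 (C = ½ + (-44795/(-21552))/8 = ½ + (-44795*(-1/21552))/8 = ½ + (⅛)*(44795/21552) = ½ + 44795/172416 = 131003/172416 ≈ 0.75981)
-24322/(-6500) + C/Y(116) = -24322/(-6500) + 131003/(172416*(20 + 116)) = -24322*(-1/6500) + (131003/172416)/136 = 12161/3250 + (131003/172416)*(1/136) = 12161/3250 + 131003/23448576 = 142791946243/38103936000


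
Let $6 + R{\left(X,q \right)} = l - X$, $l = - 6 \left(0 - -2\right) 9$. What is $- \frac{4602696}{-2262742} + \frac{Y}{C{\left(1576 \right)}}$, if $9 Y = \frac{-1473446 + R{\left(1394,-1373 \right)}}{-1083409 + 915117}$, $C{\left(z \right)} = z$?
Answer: $\frac{13946979804587}{6854424779952} \approx 2.0347$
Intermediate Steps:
$l = -108$ ($l = - 6 \left(0 + 2\right) 9 = \left(-6\right) 2 \cdot 9 = \left(-12\right) 9 = -108$)
$R{\left(X,q \right)} = -114 - X$ ($R{\left(X,q \right)} = -6 - \left(108 + X\right) = -114 - X$)
$Y = \frac{737477}{757314}$ ($Y = \frac{\left(-1473446 - 1508\right) \frac{1}{-1083409 + 915117}}{9} = \frac{\left(-1473446 - 1508\right) \frac{1}{-168292}}{9} = \frac{\left(-1473446 - 1508\right) \left(- \frac{1}{168292}\right)}{9} = \frac{\left(-1474954\right) \left(- \frac{1}{168292}\right)}{9} = \frac{1}{9} \cdot \frac{737477}{84146} = \frac{737477}{757314} \approx 0.97381$)
$- \frac{4602696}{-2262742} + \frac{Y}{C{\left(1576 \right)}} = - \frac{4602696}{-2262742} + \frac{737477}{757314 \cdot 1576} = \left(-4602696\right) \left(- \frac{1}{2262742}\right) + \frac{737477}{757314} \cdot \frac{1}{1576} = \frac{2301348}{1131371} + \frac{737477}{1193526864} = \frac{13946979804587}{6854424779952}$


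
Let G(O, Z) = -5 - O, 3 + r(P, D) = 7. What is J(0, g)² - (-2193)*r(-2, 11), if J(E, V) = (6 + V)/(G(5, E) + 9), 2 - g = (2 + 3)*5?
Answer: 9061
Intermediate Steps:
r(P, D) = 4 (r(P, D) = -3 + 7 = 4)
g = -23 (g = 2 - (2 + 3)*5 = 2 - 5*5 = 2 - 1*25 = 2 - 25 = -23)
J(E, V) = -6 - V (J(E, V) = (6 + V)/((-5 - 1*5) + 9) = (6 + V)/((-5 - 5) + 9) = (6 + V)/(-10 + 9) = (6 + V)/(-1) = (6 + V)*(-1) = -6 - V)
J(0, g)² - (-2193)*r(-2, 11) = (-6 - 1*(-23))² - (-2193)*4 = (-6 + 23)² - 1*(-8772) = 17² + 8772 = 289 + 8772 = 9061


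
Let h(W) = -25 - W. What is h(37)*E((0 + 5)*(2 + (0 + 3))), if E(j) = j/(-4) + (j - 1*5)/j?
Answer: 3379/10 ≈ 337.90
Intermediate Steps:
E(j) = -j/4 + (-5 + j)/j (E(j) = j*(-¼) + (j - 5)/j = -j/4 + (-5 + j)/j)
h(37)*E((0 + 5)*(2 + (0 + 3))) = (-25 - 1*37)*(1 - 5*1/((0 + 5)*(2 + (0 + 3))) - (0 + 5)*(2 + (0 + 3))/4) = (-25 - 37)*(1 - 5*1/(5*(2 + 3)) - 5*(2 + 3)/4) = -62*(1 - 5/(5*5) - 5*5/4) = -62*(1 - 5/25 - ¼*25) = -62*(1 - 5*1/25 - 25/4) = -62*(1 - ⅕ - 25/4) = -62*(-109/20) = 3379/10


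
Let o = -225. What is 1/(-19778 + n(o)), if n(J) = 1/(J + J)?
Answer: -450/8900101 ≈ -5.0561e-5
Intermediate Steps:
n(J) = 1/(2*J)
1/(-19778 + n(o)) = 1/(-19778 + (½)/(-225)) = 1/(-19778 + (½)*(-1/225)) = 1/(-19778 - 1/450) = 1/(-8900101/450) = -450/8900101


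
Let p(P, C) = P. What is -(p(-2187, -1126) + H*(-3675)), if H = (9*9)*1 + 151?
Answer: 854787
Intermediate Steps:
H = 232 (H = 81*1 + 151 = 81 + 151 = 232)
-(p(-2187, -1126) + H*(-3675)) = -(-2187 + 232*(-3675)) = -(-2187 - 852600) = -1*(-854787) = 854787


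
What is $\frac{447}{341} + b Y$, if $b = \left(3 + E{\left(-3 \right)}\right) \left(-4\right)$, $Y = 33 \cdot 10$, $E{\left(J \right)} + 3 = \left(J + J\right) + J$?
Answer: $\frac{4051527}{341} \approx 11881.0$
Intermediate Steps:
$E{\left(J \right)} = -3 + 3 J$ ($E{\left(J \right)} = -3 + \left(\left(J + J\right) + J\right) = -3 + \left(2 J + J\right) = -3 + 3 J$)
$Y = 330$
$b = 36$ ($b = \left(3 + \left(-3 + 3 \left(-3\right)\right)\right) \left(-4\right) = \left(3 - 12\right) \left(-4\right) = \left(-9\right) \left(-4\right) = 36$)
$\frac{447}{341} + b Y = \frac{447}{341} + 36 \cdot 330 = 447 \cdot \frac{1}{341} + 11880 = \frac{447}{341} + 11880 = \frac{4051527}{341}$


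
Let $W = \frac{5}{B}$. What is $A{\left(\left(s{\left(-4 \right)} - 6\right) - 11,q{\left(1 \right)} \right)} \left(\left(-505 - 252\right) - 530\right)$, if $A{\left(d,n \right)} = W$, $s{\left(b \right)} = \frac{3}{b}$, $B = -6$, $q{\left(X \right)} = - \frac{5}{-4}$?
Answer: $\frac{2145}{2} \approx 1072.5$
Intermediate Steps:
$q{\left(X \right)} = \frac{5}{4}$ ($q{\left(X \right)} = \left(-5\right) \left(- \frac{1}{4}\right) = \frac{5}{4}$)
$W = - \frac{5}{6}$ ($W = \frac{5}{-6} = 5 \left(- \frac{1}{6}\right) = - \frac{5}{6} \approx -0.83333$)
$A{\left(d,n \right)} = - \frac{5}{6}$
$A{\left(\left(s{\left(-4 \right)} - 6\right) - 11,q{\left(1 \right)} \right)} \left(\left(-505 - 252\right) - 530\right) = - \frac{5 \left(\left(-505 - 252\right) - 530\right)}{6} = - \frac{5 \left(-757 - 530\right)}{6} = \left(- \frac{5}{6}\right) \left(-1287\right) = \frac{2145}{2}$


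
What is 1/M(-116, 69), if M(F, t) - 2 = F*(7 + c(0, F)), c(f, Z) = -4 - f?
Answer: -1/346 ≈ -0.0028902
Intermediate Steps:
M(F, t) = 2 + 3*F (M(F, t) = 2 + F*(7 + (-4 - 1*0)) = 2 + F*(7 + (-4 + 0)) = 2 + F*(7 - 4) = 2 + F*3 = 2 + 3*F)
1/M(-116, 69) = 1/(2 + 3*(-116)) = 1/(2 - 348) = 1/(-346) = -1/346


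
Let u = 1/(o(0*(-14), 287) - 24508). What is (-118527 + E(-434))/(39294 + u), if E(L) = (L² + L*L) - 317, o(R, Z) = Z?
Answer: 6245820828/951739973 ≈ 6.5625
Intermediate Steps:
u = -1/24221 (u = 1/(287 - 24508) = 1/(-24221) = -1/24221 ≈ -4.1286e-5)
E(L) = -317 + 2*L² (E(L) = (L² + L²) - 317 = 2*L² - 317 = -317 + 2*L²)
(-118527 + E(-434))/(39294 + u) = (-118527 + (-317 + 2*(-434)²))/(39294 - 1/24221) = (-118527 + (-317 + 2*188356))/(951739973/24221) = (-118527 + (-317 + 376712))*(24221/951739973) = (-118527 + 376395)*(24221/951739973) = 257868*(24221/951739973) = 6245820828/951739973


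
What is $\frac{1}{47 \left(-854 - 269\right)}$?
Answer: $- \frac{1}{52781} \approx -1.8946 \cdot 10^{-5}$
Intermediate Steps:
$\frac{1}{47 \left(-854 - 269\right)} = \frac{1}{47 \left(-1123\right)} = \frac{1}{47} \left(- \frac{1}{1123}\right) = - \frac{1}{52781}$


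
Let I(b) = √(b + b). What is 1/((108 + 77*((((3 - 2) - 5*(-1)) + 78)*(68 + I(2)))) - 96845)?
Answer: 1/356023 ≈ 2.8088e-6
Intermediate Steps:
I(b) = √2*√b (I(b) = √(2*b) = √2*√b)
1/((108 + 77*((((3 - 2) - 5*(-1)) + 78)*(68 + I(2)))) - 96845) = 1/((108 + 77*((((3 - 2) - 5*(-1)) + 78)*(68 + √2*√2))) - 96845) = 1/((108 + 77*(((1 + 5) + 78)*(68 + 2))) - 96845) = 1/((108 + 77*((6 + 78)*70)) - 96845) = 1/((108 + 77*(84*70)) - 96845) = 1/((108 + 77*5880) - 96845) = 1/((108 + 452760) - 96845) = 1/(452868 - 96845) = 1/356023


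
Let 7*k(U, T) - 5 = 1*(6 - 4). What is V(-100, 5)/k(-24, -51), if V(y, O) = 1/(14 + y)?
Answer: -1/86 ≈ -0.011628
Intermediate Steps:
k(U, T) = 1 (k(U, T) = 5/7 + (1*(6 - 4))/7 = 5/7 + (1*2)/7 = 5/7 + (⅐)*2 = 5/7 + 2/7 = 1)
V(-100, 5)/k(-24, -51) = 1/((14 - 100)*1) = 1/(-86) = -1/86*1 = -1/86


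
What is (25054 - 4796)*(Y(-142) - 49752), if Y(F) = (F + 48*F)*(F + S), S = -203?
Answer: 47621655564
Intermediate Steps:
Y(F) = 49*F*(-203 + F) (Y(F) = (F + 48*F)*(F - 203) = (49*F)*(-203 + F) = 49*F*(-203 + F))
(25054 - 4796)*(Y(-142) - 49752) = (25054 - 4796)*(49*(-142)*(-203 - 142) - 49752) = 20258*(49*(-142)*(-345) - 49752) = 20258*(2400510 - 49752) = 20258*2350758 = 47621655564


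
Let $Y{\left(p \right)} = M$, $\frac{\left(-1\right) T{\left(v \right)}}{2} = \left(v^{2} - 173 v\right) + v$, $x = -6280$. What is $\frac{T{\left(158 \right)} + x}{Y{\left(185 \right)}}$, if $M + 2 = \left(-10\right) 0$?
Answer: $928$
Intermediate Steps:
$T{\left(v \right)} = - 2 v^{2} + 344 v$ ($T{\left(v \right)} = - 2 \left(\left(v^{2} - 173 v\right) + v\right) = - 2 \left(v^{2} - 172 v\right) = - 2 v^{2} + 344 v$)
$M = -2$ ($M = -2 - 0 = -2 + 0 = -2$)
$Y{\left(p \right)} = -2$
$\frac{T{\left(158 \right)} + x}{Y{\left(185 \right)}} = \frac{2 \cdot 158 \left(172 - 158\right) - 6280}{-2} = \left(2 \cdot 158 \left(172 - 158\right) - 6280\right) \left(- \frac{1}{2}\right) = \left(2 \cdot 158 \cdot 14 - 6280\right) \left(- \frac{1}{2}\right) = \left(4424 - 6280\right) \left(- \frac{1}{2}\right) = \left(-1856\right) \left(- \frac{1}{2}\right) = 928$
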